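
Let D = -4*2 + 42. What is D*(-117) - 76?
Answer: -4054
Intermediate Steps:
D = 34 (D = -8 + 42 = 34)
D*(-117) - 76 = 34*(-117) - 76 = -3978 - 76 = -4054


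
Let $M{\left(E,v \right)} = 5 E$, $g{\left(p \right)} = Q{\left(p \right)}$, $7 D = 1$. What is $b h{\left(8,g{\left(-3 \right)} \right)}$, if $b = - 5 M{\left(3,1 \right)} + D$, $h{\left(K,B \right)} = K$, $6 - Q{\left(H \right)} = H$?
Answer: $- \frac{4192}{7} \approx -598.86$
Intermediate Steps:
$D = \frac{1}{7}$ ($D = \frac{1}{7} \cdot 1 = \frac{1}{7} \approx 0.14286$)
$Q{\left(H \right)} = 6 - H$
$g{\left(p \right)} = 6 - p$
$b = - \frac{524}{7}$ ($b = - 5 \cdot 5 \cdot 3 + \frac{1}{7} = \left(-5\right) 15 + \frac{1}{7} = -75 + \frac{1}{7} = - \frac{524}{7} \approx -74.857$)
$b h{\left(8,g{\left(-3 \right)} \right)} = \left(- \frac{524}{7}\right) 8 = - \frac{4192}{7}$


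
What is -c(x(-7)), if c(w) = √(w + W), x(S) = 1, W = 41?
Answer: -√42 ≈ -6.4807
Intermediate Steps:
c(w) = √(41 + w) (c(w) = √(w + 41) = √(41 + w))
-c(x(-7)) = -√(41 + 1) = -√42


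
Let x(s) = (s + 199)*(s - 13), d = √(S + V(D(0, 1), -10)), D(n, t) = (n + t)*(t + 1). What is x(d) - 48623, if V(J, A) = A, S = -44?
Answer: -51264 + 558*I*√6 ≈ -51264.0 + 1366.8*I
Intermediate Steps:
D(n, t) = (1 + t)*(n + t) (D(n, t) = (n + t)*(1 + t) = (1 + t)*(n + t))
d = 3*I*√6 (d = √(-44 - 10) = √(-54) = 3*I*√6 ≈ 7.3485*I)
x(s) = (-13 + s)*(199 + s) (x(s) = (199 + s)*(-13 + s) = (-13 + s)*(199 + s))
x(d) - 48623 = (-2587 + (3*I*√6)² + 186*(3*I*√6)) - 48623 = (-2587 - 54 + 558*I*√6) - 48623 = (-2641 + 558*I*√6) - 48623 = -51264 + 558*I*√6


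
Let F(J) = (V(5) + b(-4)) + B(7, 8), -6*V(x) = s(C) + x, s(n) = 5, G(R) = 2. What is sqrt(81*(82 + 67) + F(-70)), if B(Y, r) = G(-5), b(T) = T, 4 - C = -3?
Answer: 2*sqrt(27147)/3 ≈ 109.84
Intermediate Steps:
C = 7 (C = 4 - 1*(-3) = 4 + 3 = 7)
B(Y, r) = 2
V(x) = -5/6 - x/6 (V(x) = -(5 + x)/6 = -5/6 - x/6)
F(J) = -11/3 (F(J) = ((-5/6 - 1/6*5) - 4) + 2 = ((-5/6 - 5/6) - 4) + 2 = (-5/3 - 4) + 2 = -17/3 + 2 = -11/3)
sqrt(81*(82 + 67) + F(-70)) = sqrt(81*(82 + 67) - 11/3) = sqrt(81*149 - 11/3) = sqrt(12069 - 11/3) = sqrt(36196/3) = 2*sqrt(27147)/3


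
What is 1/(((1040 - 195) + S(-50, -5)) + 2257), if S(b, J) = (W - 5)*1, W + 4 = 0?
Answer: 1/3093 ≈ 0.00032331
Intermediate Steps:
W = -4 (W = -4 + 0 = -4)
S(b, J) = -9 (S(b, J) = (-4 - 5)*1 = -9*1 = -9)
1/(((1040 - 195) + S(-50, -5)) + 2257) = 1/(((1040 - 195) - 9) + 2257) = 1/((845 - 9) + 2257) = 1/(836 + 2257) = 1/3093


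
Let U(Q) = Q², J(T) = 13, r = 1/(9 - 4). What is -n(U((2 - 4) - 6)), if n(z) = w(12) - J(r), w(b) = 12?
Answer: 1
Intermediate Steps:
r = ⅕ (r = 1/5 = ⅕ ≈ 0.20000)
n(z) = -1 (n(z) = 12 - 1*13 = 12 - 13 = -1)
-n(U((2 - 4) - 6)) = -1*(-1) = 1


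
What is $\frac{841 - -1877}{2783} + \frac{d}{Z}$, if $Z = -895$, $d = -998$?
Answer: $\frac{5210044}{2490785} \approx 2.0917$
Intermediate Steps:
$\frac{841 - -1877}{2783} + \frac{d}{Z} = \frac{841 - -1877}{2783} - \frac{998}{-895} = \left(841 + 1877\right) \frac{1}{2783} - - \frac{998}{895} = 2718 \cdot \frac{1}{2783} + \frac{998}{895} = \frac{2718}{2783} + \frac{998}{895} = \frac{5210044}{2490785}$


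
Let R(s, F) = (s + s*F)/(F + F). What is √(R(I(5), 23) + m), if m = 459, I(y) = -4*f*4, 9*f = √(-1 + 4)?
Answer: √(2185299 - 4416*√3)/69 ≈ 21.387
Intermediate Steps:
f = √3/9 (f = √(-1 + 4)/9 = √3/9 ≈ 0.19245)
I(y) = -16*√3/9 (I(y) = -4*√3/9*4 = -16*√3/9)
R(s, F) = (s + F*s)/(2*F) (R(s, F) = (s + F*s)/((2*F)) = (s + F*s)*(1/(2*F)) = (s + F*s)/(2*F))
√(R(I(5), 23) + m) = √((½)*(-16*√3/9)*(1 + 23)/23 + 459) = √((½)*(-16*√3/9)*(1/23)*24 + 459) = √(-64*√3/69 + 459) = √(459 - 64*√3/69)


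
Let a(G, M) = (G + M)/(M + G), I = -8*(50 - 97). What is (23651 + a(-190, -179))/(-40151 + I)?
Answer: -23652/39775 ≈ -0.59464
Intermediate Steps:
I = 376 (I = -8*(-47) = 376)
a(G, M) = 1 (a(G, M) = (G + M)/(G + M) = 1)
(23651 + a(-190, -179))/(-40151 + I) = (23651 + 1)/(-40151 + 376) = 23652/(-39775) = 23652*(-1/39775) = -23652/39775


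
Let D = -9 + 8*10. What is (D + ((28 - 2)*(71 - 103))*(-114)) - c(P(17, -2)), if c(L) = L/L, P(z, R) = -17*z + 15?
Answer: 94918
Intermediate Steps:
P(z, R) = 15 - 17*z
D = 71 (D = -9 + 80 = 71)
c(L) = 1
(D + ((28 - 2)*(71 - 103))*(-114)) - c(P(17, -2)) = (71 + ((28 - 2)*(71 - 103))*(-114)) - 1*1 = (71 + (26*(-32))*(-114)) - 1 = (71 - 832*(-114)) - 1 = (71 + 94848) - 1 = 94919 - 1 = 94918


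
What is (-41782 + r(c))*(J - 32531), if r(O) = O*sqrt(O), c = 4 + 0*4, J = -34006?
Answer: 2779516638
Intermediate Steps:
c = 4 (c = 4 + 0 = 4)
r(O) = O**(3/2)
(-41782 + r(c))*(J - 32531) = (-41782 + 4**(3/2))*(-34006 - 32531) = (-41782 + 8)*(-66537) = -41774*(-66537) = 2779516638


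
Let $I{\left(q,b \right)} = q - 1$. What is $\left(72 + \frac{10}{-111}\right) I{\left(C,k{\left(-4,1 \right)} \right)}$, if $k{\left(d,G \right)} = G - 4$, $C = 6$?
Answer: $\frac{39910}{111} \approx 359.55$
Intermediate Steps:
$k{\left(d,G \right)} = -4 + G$
$I{\left(q,b \right)} = -1 + q$
$\left(72 + \frac{10}{-111}\right) I{\left(C,k{\left(-4,1 \right)} \right)} = \left(72 + \frac{10}{-111}\right) \left(-1 + 6\right) = \left(72 + 10 \left(- \frac{1}{111}\right)\right) 5 = \left(72 - \frac{10}{111}\right) 5 = \frac{7982}{111} \cdot 5 = \frac{39910}{111}$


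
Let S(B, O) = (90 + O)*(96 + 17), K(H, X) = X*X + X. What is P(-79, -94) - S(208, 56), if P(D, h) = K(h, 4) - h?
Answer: -16384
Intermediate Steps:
K(H, X) = X + X**2 (K(H, X) = X**2 + X = X + X**2)
P(D, h) = 20 - h (P(D, h) = 4*(1 + 4) - h = 4*5 - h = 20 - h)
S(B, O) = 10170 + 113*O (S(B, O) = (90 + O)*113 = 10170 + 113*O)
P(-79, -94) - S(208, 56) = (20 - 1*(-94)) - (10170 + 113*56) = (20 + 94) - (10170 + 6328) = 114 - 1*16498 = 114 - 16498 = -16384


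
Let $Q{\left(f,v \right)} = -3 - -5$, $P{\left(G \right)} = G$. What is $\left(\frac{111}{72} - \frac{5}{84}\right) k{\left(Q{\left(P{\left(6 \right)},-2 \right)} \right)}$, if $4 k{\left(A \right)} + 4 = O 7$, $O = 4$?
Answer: $\frac{249}{28} \approx 8.8929$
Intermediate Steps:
$Q{\left(f,v \right)} = 2$ ($Q{\left(f,v \right)} = -3 + 5 = 2$)
$k{\left(A \right)} = 6$ ($k{\left(A \right)} = -1 + \frac{4 \cdot 7}{4} = -1 + \frac{1}{4} \cdot 28 = -1 + 7 = 6$)
$\left(\frac{111}{72} - \frac{5}{84}\right) k{\left(Q{\left(P{\left(6 \right)},-2 \right)} \right)} = \left(\frac{111}{72} - \frac{5}{84}\right) 6 = \left(111 \cdot \frac{1}{72} - \frac{5}{84}\right) 6 = \left(\frac{37}{24} - \frac{5}{84}\right) 6 = \frac{83}{56} \cdot 6 = \frac{249}{28}$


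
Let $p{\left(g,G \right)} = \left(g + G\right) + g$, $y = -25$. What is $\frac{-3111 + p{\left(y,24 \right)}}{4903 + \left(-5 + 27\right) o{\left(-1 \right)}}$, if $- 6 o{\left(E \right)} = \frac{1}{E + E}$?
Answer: $- \frac{18822}{29429} \approx -0.63957$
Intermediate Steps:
$o{\left(E \right)} = - \frac{1}{12 E}$ ($o{\left(E \right)} = - \frac{1}{6 \left(E + E\right)} = - \frac{1}{6 \cdot 2 E} = - \frac{\frac{1}{2} \frac{1}{E}}{6} = - \frac{1}{12 E}$)
$p{\left(g,G \right)} = G + 2 g$ ($p{\left(g,G \right)} = \left(G + g\right) + g = G + 2 g$)
$\frac{-3111 + p{\left(y,24 \right)}}{4903 + \left(-5 + 27\right) o{\left(-1 \right)}} = \frac{-3111 + \left(24 + 2 \left(-25\right)\right)}{4903 + \left(-5 + 27\right) \left(- \frac{1}{12 \left(-1\right)}\right)} = \frac{-3111 + \left(24 - 50\right)}{4903 + 22 \left(\left(- \frac{1}{12}\right) \left(-1\right)\right)} = \frac{-3111 - 26}{4903 + 22 \cdot \frac{1}{12}} = - \frac{3137}{4903 + \frac{11}{6}} = - \frac{3137}{\frac{29429}{6}} = \left(-3137\right) \frac{6}{29429} = - \frac{18822}{29429}$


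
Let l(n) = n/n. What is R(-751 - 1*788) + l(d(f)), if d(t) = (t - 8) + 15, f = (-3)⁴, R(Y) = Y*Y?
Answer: 2368522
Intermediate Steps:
R(Y) = Y²
f = 81
d(t) = 7 + t (d(t) = (-8 + t) + 15 = 7 + t)
l(n) = 1
R(-751 - 1*788) + l(d(f)) = (-751 - 1*788)² + 1 = (-751 - 788)² + 1 = (-1539)² + 1 = 2368521 + 1 = 2368522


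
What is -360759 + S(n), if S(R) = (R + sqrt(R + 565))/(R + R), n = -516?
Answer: -372302779/1032 ≈ -3.6076e+5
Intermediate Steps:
S(R) = (R + sqrt(565 + R))/(2*R) (S(R) = (R + sqrt(565 + R))/((2*R)) = (R + sqrt(565 + R))*(1/(2*R)) = (R + sqrt(565 + R))/(2*R))
-360759 + S(n) = -360759 + (1/2)*(-516 + sqrt(565 - 516))/(-516) = -360759 + (1/2)*(-1/516)*(-516 + sqrt(49)) = -360759 + (1/2)*(-1/516)*(-516 + 7) = -360759 + (1/2)*(-1/516)*(-509) = -360759 + 509/1032 = -372302779/1032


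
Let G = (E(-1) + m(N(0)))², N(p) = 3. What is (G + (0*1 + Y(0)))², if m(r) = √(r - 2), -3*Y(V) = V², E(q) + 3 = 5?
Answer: 81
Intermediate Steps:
E(q) = 2 (E(q) = -3 + 5 = 2)
Y(V) = -V²/3
m(r) = √(-2 + r)
G = 9 (G = (2 + √(-2 + 3))² = (2 + √1)² = (2 + 1)² = 3² = 9)
(G + (0*1 + Y(0)))² = (9 + (0*1 - ⅓*0²))² = (9 + (0 - ⅓*0))² = (9 + (0 + 0))² = (9 + 0)² = 9² = 81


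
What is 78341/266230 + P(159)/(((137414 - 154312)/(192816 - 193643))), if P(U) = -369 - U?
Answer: -57463560331/2249377270 ≈ -25.546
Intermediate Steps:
78341/266230 + P(159)/(((137414 - 154312)/(192816 - 193643))) = 78341/266230 + (-369 - 1*159)/(((137414 - 154312)/(192816 - 193643))) = 78341*(1/266230) + (-369 - 159)/((-16898/(-827))) = 78341/266230 - 528/((-16898*(-1/827))) = 78341/266230 - 528/16898/827 = 78341/266230 - 528*827/16898 = 78341/266230 - 218328/8449 = -57463560331/2249377270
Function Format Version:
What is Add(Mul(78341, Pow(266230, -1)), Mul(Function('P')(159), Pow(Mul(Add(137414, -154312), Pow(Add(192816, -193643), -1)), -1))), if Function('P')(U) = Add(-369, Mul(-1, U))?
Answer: Rational(-57463560331, 2249377270) ≈ -25.546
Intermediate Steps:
Add(Mul(78341, Pow(266230, -1)), Mul(Function('P')(159), Pow(Mul(Add(137414, -154312), Pow(Add(192816, -193643), -1)), -1))) = Add(Mul(78341, Pow(266230, -1)), Mul(Add(-369, Mul(-1, 159)), Pow(Mul(Add(137414, -154312), Pow(Add(192816, -193643), -1)), -1))) = Add(Mul(78341, Rational(1, 266230)), Mul(Add(-369, -159), Pow(Mul(-16898, Pow(-827, -1)), -1))) = Add(Rational(78341, 266230), Mul(-528, Pow(Mul(-16898, Rational(-1, 827)), -1))) = Add(Rational(78341, 266230), Mul(-528, Pow(Rational(16898, 827), -1))) = Add(Rational(78341, 266230), Mul(-528, Rational(827, 16898))) = Add(Rational(78341, 266230), Rational(-218328, 8449)) = Rational(-57463560331, 2249377270)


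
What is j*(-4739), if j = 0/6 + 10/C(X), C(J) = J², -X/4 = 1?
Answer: -23695/8 ≈ -2961.9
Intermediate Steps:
X = -4 (X = -4*1 = -4)
j = 5/8 (j = 0/6 + 10/((-4)²) = 0*(⅙) + 10/16 = 0 + 10*(1/16) = 0 + 5/8 = 5/8 ≈ 0.62500)
j*(-4739) = (5/8)*(-4739) = -23695/8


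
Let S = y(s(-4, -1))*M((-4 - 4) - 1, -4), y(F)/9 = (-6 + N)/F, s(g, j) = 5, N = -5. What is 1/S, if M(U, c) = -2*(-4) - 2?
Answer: -5/594 ≈ -0.0084175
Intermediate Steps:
M(U, c) = 6 (M(U, c) = 8 - 2 = 6)
y(F) = -99/F (y(F) = 9*((-6 - 5)/F) = 9*(-11/F) = -99/F)
S = -594/5 (S = -99/5*6 = -594/5 ≈ -118.80)
1/S = 1/(-594/5) = -5/594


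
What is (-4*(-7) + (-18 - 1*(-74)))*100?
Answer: 8400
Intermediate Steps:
(-4*(-7) + (-18 - 1*(-74)))*100 = (28 + (-18 + 74))*100 = (28 + 56)*100 = 84*100 = 8400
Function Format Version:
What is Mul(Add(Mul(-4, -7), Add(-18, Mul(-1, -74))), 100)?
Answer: 8400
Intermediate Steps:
Mul(Add(Mul(-4, -7), Add(-18, Mul(-1, -74))), 100) = Mul(Add(28, Add(-18, 74)), 100) = Mul(Add(28, 56), 100) = Mul(84, 100) = 8400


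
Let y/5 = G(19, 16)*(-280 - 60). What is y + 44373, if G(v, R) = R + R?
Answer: -10027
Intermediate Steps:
G(v, R) = 2*R
y = -54400 (y = 5*((2*16)*(-280 - 60)) = 5*(32*(-340)) = 5*(-10880) = -54400)
y + 44373 = -54400 + 44373 = -10027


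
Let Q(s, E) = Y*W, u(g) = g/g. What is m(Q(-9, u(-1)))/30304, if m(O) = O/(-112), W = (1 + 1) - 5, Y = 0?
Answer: 0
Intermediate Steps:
W = -3 (W = 2 - 5 = -3)
u(g) = 1
Q(s, E) = 0 (Q(s, E) = 0*(-3) = 0)
m(O) = -O/112 (m(O) = O*(-1/112) = -O/112)
m(Q(-9, u(-1)))/30304 = -1/112*0/30304 = 0*(1/30304) = 0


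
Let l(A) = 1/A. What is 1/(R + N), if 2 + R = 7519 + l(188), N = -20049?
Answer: -188/2356015 ≈ -7.9796e-5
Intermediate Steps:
R = 1413197/188 (R = -2 + (7519 + 1/188) = -2 + 1413573/188 = 1413197/188 ≈ 7517.0)
1/(R + N) = 1/(1413197/188 - 20049) = 1/(-2356015/188) = -188/2356015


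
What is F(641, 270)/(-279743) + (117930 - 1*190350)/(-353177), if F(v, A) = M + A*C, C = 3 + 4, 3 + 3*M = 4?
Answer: 58774097413/296396380533 ≈ 0.19830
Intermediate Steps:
M = ⅓ (M = -1 + (⅓)*4 = -1 + 4/3 = ⅓ ≈ 0.33333)
C = 7
F(v, A) = ⅓ + 7*A (F(v, A) = ⅓ + A*7 = ⅓ + 7*A)
F(641, 270)/(-279743) + (117930 - 1*190350)/(-353177) = (⅓ + 7*270)/(-279743) + (117930 - 1*190350)/(-353177) = (⅓ + 1890)*(-1/279743) + (117930 - 190350)*(-1/353177) = (5671/3)*(-1/279743) - 72420*(-1/353177) = -5671/839229 + 72420/353177 = 58774097413/296396380533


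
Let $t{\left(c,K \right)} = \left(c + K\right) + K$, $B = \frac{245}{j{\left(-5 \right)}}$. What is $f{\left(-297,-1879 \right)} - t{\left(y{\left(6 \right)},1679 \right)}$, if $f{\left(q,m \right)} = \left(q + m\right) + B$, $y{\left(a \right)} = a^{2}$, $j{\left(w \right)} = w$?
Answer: $-5619$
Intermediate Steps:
$B = -49$ ($B = \frac{245}{-5} = 245 \left(- \frac{1}{5}\right) = -49$)
$f{\left(q,m \right)} = -49 + m + q$ ($f{\left(q,m \right)} = \left(q + m\right) - 49 = \left(m + q\right) - 49 = -49 + m + q$)
$t{\left(c,K \right)} = c + 2 K$ ($t{\left(c,K \right)} = \left(K + c\right) + K = c + 2 K$)
$f{\left(-297,-1879 \right)} - t{\left(y{\left(6 \right)},1679 \right)} = \left(-49 - 1879 - 297\right) - \left(6^{2} + 2 \cdot 1679\right) = -2225 - \left(36 + 3358\right) = -2225 - 3394 = -5619$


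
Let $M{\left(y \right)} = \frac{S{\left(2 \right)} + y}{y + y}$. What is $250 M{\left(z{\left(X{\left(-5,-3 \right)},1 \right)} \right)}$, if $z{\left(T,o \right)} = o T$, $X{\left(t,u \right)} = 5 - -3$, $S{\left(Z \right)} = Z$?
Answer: $\frac{625}{4} \approx 156.25$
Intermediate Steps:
$X{\left(t,u \right)} = 8$ ($X{\left(t,u \right)} = 5 + 3 = 8$)
$z{\left(T,o \right)} = T o$
$M{\left(y \right)} = \frac{2 + y}{2 y}$ ($M{\left(y \right)} = \frac{2 + y}{y + y} = \frac{2 + y}{2 y}$)
$250 M{\left(z{\left(X{\left(-5,-3 \right)},1 \right)} \right)} = 250 \frac{2 + 8 \cdot 1}{2 \cdot 8 \cdot 1} = 250 \frac{2 + 8}{2 \cdot 8} = 250 \cdot \frac{1}{2} \cdot \frac{1}{8} \cdot 10 = 250 \cdot \frac{5}{8} = \frac{625}{4}$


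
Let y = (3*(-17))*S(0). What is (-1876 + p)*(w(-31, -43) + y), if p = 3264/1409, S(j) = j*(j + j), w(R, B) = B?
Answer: 113520860/1409 ≈ 80568.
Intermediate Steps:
S(j) = 2*j² (S(j) = j*(2*j) = 2*j²)
p = 3264/1409 (p = 3264*(1/1409) = 3264/1409 ≈ 2.3165)
y = 0 (y = (3*(-17))*(2*0²) = -102*0 = -51*0 = 0)
(-1876 + p)*(w(-31, -43) + y) = (-1876 + 3264/1409)*(-43 + 0) = -2640020/1409*(-43) = 113520860/1409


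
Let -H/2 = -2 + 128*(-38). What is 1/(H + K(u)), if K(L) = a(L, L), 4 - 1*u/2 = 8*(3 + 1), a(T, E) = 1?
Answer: 1/9733 ≈ 0.00010274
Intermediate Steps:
u = -56 (u = 8 - 16*(3 + 1) = 8 - 16*4 = 8 - 2*32 = 8 - 64 = -56)
H = 9732 (H = -2*(-2 + 128*(-38)) = -2*(-2 - 4864) = -2*(-4866) = 9732)
K(L) = 1
1/(H + K(u)) = 1/(9732 + 1) = 1/9733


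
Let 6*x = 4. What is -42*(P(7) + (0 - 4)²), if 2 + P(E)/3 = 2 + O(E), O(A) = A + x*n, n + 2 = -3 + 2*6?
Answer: -2142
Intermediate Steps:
x = ⅔ (x = (⅙)*4 = ⅔ ≈ 0.66667)
n = 7 (n = -2 + (-3 + 2*6) = -2 + (-3 + 12) = -2 + 9 = 7)
O(A) = 14/3 + A (O(A) = A + (⅔)*7 = A + 14/3 = 14/3 + A)
P(E) = 14 + 3*E (P(E) = -6 + 3*(2 + (14/3 + E)) = -6 + 3*(20/3 + E) = -6 + (20 + 3*E) = 14 + 3*E)
-42*(P(7) + (0 - 4)²) = -42*((14 + 3*7) + (0 - 4)²) = -42*((14 + 21) + (-4)²) = -42*(35 + 16) = -42*51 = -2142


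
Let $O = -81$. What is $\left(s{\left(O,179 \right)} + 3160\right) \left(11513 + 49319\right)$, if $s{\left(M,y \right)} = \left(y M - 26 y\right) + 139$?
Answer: $-964430528$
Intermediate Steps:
$s{\left(M,y \right)} = 139 - 26 y + M y$ ($s{\left(M,y \right)} = \left(M y - 26 y\right) + 139 = \left(- 26 y + M y\right) + 139 = 139 - 26 y + M y$)
$\left(s{\left(O,179 \right)} + 3160\right) \left(11513 + 49319\right) = \left(\left(139 - 4654 - 14499\right) + 3160\right) \left(11513 + 49319\right) = \left(\left(139 - 4654 - 14499\right) + 3160\right) 60832 = \left(-19014 + 3160\right) 60832 = \left(-15854\right) 60832 = -964430528$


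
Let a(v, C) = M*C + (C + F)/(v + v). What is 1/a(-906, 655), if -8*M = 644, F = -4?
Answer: -604/31847627 ≈ -1.8965e-5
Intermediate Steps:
M = -161/2 (M = -⅛*644 = -161/2 ≈ -80.500)
a(v, C) = -161*C/2 + (-4 + C)/(2*v) (a(v, C) = -161*C/2 + (C - 4)/(v + v) = -161*C/2 + (-4 + C)/((2*v)) = -161*C/2 + (-4 + C)*(1/(2*v)) = -161*C/2 + (-4 + C)/(2*v))
1/a(-906, 655) = 1/((½)*(-4 + 655 - 161*655*(-906))/(-906)) = 1/((½)*(-1/906)*(-4 + 655 + 95542230)) = 1/((½)*(-1/906)*95542881) = 1/(-31847627/604) = -604/31847627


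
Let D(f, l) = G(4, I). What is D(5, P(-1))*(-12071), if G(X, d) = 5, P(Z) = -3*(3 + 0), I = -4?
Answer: -60355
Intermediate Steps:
P(Z) = -9 (P(Z) = -3*3 = -9)
D(f, l) = 5
D(5, P(-1))*(-12071) = 5*(-12071) = -60355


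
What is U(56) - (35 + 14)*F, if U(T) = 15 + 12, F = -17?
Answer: 860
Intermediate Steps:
U(T) = 27
U(56) - (35 + 14)*F = 27 - (35 + 14)*(-17) = 27 - 49*(-17) = 27 - 1*(-833) = 27 + 833 = 860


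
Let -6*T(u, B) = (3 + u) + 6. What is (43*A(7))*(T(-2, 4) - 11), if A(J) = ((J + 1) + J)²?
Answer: -235425/2 ≈ -1.1771e+5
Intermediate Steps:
T(u, B) = -3/2 - u/6 (T(u, B) = -((3 + u) + 6)/6 = -(9 + u)/6 = -3/2 - u/6)
A(J) = (1 + 2*J)² (A(J) = ((1 + J) + J)² = (1 + 2*J)²)
(43*A(7))*(T(-2, 4) - 11) = (43*(1 + 2*7)²)*((-3/2 - ⅙*(-2)) - 11) = (43*(1 + 14)²)*((-3/2 + ⅓) - 11) = (43*15²)*(-7/6 - 11) = (43*225)*(-73/6) = 9675*(-73/6) = -235425/2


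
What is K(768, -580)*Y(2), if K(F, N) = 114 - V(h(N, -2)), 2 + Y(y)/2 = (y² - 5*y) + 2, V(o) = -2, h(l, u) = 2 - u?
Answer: -1392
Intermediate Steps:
Y(y) = -10*y + 2*y² (Y(y) = -4 + 2*((y² - 5*y) + 2) = -4 + 2*(2 + y² - 5*y) = -4 + (4 - 10*y + 2*y²) = -10*y + 2*y²)
K(F, N) = 116 (K(F, N) = 114 - 1*(-2) = 114 + 2 = 116)
K(768, -580)*Y(2) = 116*(2*2*(-5 + 2)) = 116*(2*2*(-3)) = 116*(-12) = -1392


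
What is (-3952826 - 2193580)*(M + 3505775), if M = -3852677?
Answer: 2132200534212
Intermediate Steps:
(-3952826 - 2193580)*(M + 3505775) = (-3952826 - 2193580)*(-3852677 + 3505775) = -6146406*(-346902) = 2132200534212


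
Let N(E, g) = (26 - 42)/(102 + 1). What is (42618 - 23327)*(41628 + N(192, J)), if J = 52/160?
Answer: 82713403388/103 ≈ 8.0304e+8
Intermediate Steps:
J = 13/40 (J = 52*(1/160) = 13/40 ≈ 0.32500)
N(E, g) = -16/103
(42618 - 23327)*(41628 + N(192, J)) = (42618 - 23327)*(41628 - 16/103) = 19291*(4287668/103) = 82713403388/103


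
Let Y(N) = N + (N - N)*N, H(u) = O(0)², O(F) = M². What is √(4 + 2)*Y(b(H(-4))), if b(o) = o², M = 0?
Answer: 0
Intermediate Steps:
O(F) = 0 (O(F) = 0² = 0)
H(u) = 0 (H(u) = 0² = 0)
Y(N) = N (Y(N) = N + 0*N = N + 0 = N)
√(4 + 2)*Y(b(H(-4))) = √(4 + 2)*0² = √6*0 = 0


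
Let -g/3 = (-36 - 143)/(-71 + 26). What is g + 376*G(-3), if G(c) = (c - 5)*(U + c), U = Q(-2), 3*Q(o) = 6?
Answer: 44941/15 ≈ 2996.1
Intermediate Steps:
Q(o) = 2 (Q(o) = (1/3)*6 = 2)
U = 2
G(c) = (-5 + c)*(2 + c) (G(c) = (c - 5)*(2 + c) = (-5 + c)*(2 + c))
g = -179/15 (g = -3*(-36 - 143)/(-71 + 26) = -(-537)/(-45) = -(-537)*(-1)/45 = -3*179/45 = -179/15 ≈ -11.933)
g + 376*G(-3) = -179/15 + 376*(-10 + (-3)**2 - 3*(-3)) = -179/15 + 376*(-10 + 9 + 9) = -179/15 + 376*8 = -179/15 + 3008 = 44941/15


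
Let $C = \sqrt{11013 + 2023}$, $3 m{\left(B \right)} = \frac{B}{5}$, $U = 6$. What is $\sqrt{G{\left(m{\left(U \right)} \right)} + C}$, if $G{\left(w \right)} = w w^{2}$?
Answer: $\frac{\sqrt{40 + 1250 \sqrt{3259}}}{25} \approx 10.688$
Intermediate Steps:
$m{\left(B \right)} = \frac{B}{15}$ ($m{\left(B \right)} = \frac{B \frac{1}{5}}{3} = \frac{\frac{1}{5} B}{3} = \frac{B}{15}$)
$C = 2 \sqrt{3259}$ ($C = \sqrt{13036} = 2 \sqrt{3259} \approx 114.18$)
$G{\left(w \right)} = w^{3}$
$\sqrt{G{\left(m{\left(U \right)} \right)} + C} = \sqrt{\left(\frac{1}{15} \cdot 6\right)^{3} + 2 \sqrt{3259}} = \sqrt{\left(\frac{2}{5}\right)^{3} + 2 \sqrt{3259}} = \sqrt{\frac{8}{125} + 2 \sqrt{3259}}$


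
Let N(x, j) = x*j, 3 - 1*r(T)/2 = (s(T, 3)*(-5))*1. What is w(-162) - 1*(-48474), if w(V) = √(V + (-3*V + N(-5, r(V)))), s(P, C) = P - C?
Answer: 48474 + 4*√534 ≈ 48566.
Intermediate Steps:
r(T) = -24 + 10*T (r(T) = 6 - 2*(T - 1*3)*(-5) = 6 - 2*(T - 3)*(-5) = 6 - 2*(-3 + T)*(-5) = 6 - 2*(15 - 5*T) = 6 + (-30 + 10*T) = -24 + 10*T)
N(x, j) = j*x
w(V) = √(120 - 52*V) (w(V) = √(V + (-3*V + (-24 + 10*V)*(-5))) = √(V + (-3*V + (120 - 50*V))) = √(V + (120 - 53*V)) = √(120 - 52*V))
w(-162) - 1*(-48474) = 2*√(30 - 13*(-162)) - 1*(-48474) = 2*√(30 + 2106) + 48474 = 2*√2136 + 48474 = 2*(2*√534) + 48474 = 4*√534 + 48474 = 48474 + 4*√534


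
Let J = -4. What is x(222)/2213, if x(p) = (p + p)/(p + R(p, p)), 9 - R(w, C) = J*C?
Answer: 148/825449 ≈ 0.00017930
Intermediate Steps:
R(w, C) = 9 + 4*C (R(w, C) = 9 - (-4)*C = 9 + 4*C)
x(p) = 2*p/(9 + 5*p) (x(p) = (p + p)/(p + (9 + 4*p)) = (2*p)/(9 + 5*p) = 2*p/(9 + 5*p))
x(222)/2213 = (2*222/(9 + 5*222))/2213 = (2*222/(9 + 1110))*(1/2213) = (2*222/1119)*(1/2213) = (2*222*(1/1119))*(1/2213) = (148/373)*(1/2213) = 148/825449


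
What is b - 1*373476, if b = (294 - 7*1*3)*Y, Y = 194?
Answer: -320514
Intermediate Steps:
b = 52962 (b = (294 - 7*1*3)*194 = (294 - 7*3)*194 = (294 - 21)*194 = 273*194 = 52962)
b - 1*373476 = 52962 - 1*373476 = 52962 - 373476 = -320514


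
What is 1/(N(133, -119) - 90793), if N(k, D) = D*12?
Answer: -1/92221 ≈ -1.0844e-5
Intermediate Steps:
N(k, D) = 12*D
1/(N(133, -119) - 90793) = 1/(12*(-119) - 90793) = 1/(-1428 - 90793) = 1/(-92221) = -1/92221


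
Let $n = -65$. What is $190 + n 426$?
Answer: $-27500$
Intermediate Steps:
$190 + n 426 = 190 - 27690 = -27500$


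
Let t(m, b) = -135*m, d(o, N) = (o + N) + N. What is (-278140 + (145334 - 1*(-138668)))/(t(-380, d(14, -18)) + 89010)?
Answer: 977/23385 ≈ 0.041779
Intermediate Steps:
d(o, N) = o + 2*N (d(o, N) = (N + o) + N = o + 2*N)
(-278140 + (145334 - 1*(-138668)))/(t(-380, d(14, -18)) + 89010) = (-278140 + (145334 - 1*(-138668)))/(-135*(-380) + 89010) = (-278140 + (145334 + 138668))/(51300 + 89010) = (-278140 + 284002)/140310 = 5862*(1/140310) = 977/23385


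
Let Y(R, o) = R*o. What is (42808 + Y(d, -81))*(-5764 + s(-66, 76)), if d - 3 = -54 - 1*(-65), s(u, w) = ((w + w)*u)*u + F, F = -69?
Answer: 27349771046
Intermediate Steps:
s(u, w) = -69 + 2*w*u**2 (s(u, w) = ((w + w)*u)*u - 69 = ((2*w)*u)*u - 69 = (2*u*w)*u - 69 = 2*w*u**2 - 69 = -69 + 2*w*u**2)
d = 14 (d = 3 + (-54 - 1*(-65)) = 3 + (-54 + 65) = 3 + 11 = 14)
(42808 + Y(d, -81))*(-5764 + s(-66, 76)) = (42808 + 14*(-81))*(-5764 + (-69 + 2*76*(-66)**2)) = (42808 - 1134)*(-5764 + (-69 + 2*76*4356)) = 41674*(-5764 + (-69 + 662112)) = 41674*(-5764 + 662043) = 41674*656279 = 27349771046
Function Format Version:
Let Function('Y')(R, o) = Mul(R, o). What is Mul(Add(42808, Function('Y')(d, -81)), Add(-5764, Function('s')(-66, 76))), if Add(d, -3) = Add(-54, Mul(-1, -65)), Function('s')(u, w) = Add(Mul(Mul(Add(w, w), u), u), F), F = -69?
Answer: 27349771046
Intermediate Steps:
Function('s')(u, w) = Add(-69, Mul(2, w, Pow(u, 2))) (Function('s')(u, w) = Add(Mul(Mul(Add(w, w), u), u), -69) = Add(Mul(Mul(Mul(2, w), u), u), -69) = Add(Mul(Mul(2, u, w), u), -69) = Add(Mul(2, w, Pow(u, 2)), -69) = Add(-69, Mul(2, w, Pow(u, 2))))
d = 14 (d = Add(3, Add(-54, Mul(-1, -65))) = Add(3, Add(-54, 65)) = Add(3, 11) = 14)
Mul(Add(42808, Function('Y')(d, -81)), Add(-5764, Function('s')(-66, 76))) = Mul(Add(42808, Mul(14, -81)), Add(-5764, Add(-69, Mul(2, 76, Pow(-66, 2))))) = Mul(Add(42808, -1134), Add(-5764, Add(-69, Mul(2, 76, 4356)))) = Mul(41674, Add(-5764, Add(-69, 662112))) = Mul(41674, Add(-5764, 662043)) = Mul(41674, 656279) = 27349771046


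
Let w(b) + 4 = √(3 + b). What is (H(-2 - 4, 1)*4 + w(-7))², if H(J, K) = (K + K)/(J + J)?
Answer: 160/9 - 56*I/3 ≈ 17.778 - 18.667*I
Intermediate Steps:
H(J, K) = K/J (H(J, K) = (2*K)/((2*J)) = (2*K)*(1/(2*J)) = K/J)
w(b) = -4 + √(3 + b)
(H(-2 - 4, 1)*4 + w(-7))² = ((1/(-2 - 4))*4 + (-4 + √(3 - 7)))² = ((1/(-6))*4 + (-4 + √(-4)))² = ((1*(-⅙))*4 + (-4 + 2*I))² = (-⅙*4 + (-4 + 2*I))² = (-⅔ + (-4 + 2*I))² = (-14/3 + 2*I)²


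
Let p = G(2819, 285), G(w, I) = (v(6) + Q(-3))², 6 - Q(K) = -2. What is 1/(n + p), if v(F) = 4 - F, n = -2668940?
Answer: -1/2668904 ≈ -3.7469e-7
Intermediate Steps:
Q(K) = 8 (Q(K) = 6 - 1*(-2) = 6 + 2 = 8)
G(w, I) = 36 (G(w, I) = ((4 - 1*6) + 8)² = ((4 - 6) + 8)² = (-2 + 8)² = 6² = 36)
p = 36
1/(n + p) = 1/(-2668940 + 36) = 1/(-2668904) = -1/2668904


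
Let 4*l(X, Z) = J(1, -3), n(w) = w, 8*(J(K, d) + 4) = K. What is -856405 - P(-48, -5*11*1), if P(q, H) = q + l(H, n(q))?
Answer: -27403393/32 ≈ -8.5636e+5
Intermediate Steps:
J(K, d) = -4 + K/8
l(X, Z) = -31/32 (l(X, Z) = (-4 + (1/8)*1)/4 = (-4 + 1/8)/4 = (1/4)*(-31/8) = -31/32)
P(q, H) = -31/32 + q (P(q, H) = q - 31/32 = -31/32 + q)
-856405 - P(-48, -5*11*1) = -856405 - (-31/32 - 48) = -856405 - 1*(-1567/32) = -856405 + 1567/32 = -27403393/32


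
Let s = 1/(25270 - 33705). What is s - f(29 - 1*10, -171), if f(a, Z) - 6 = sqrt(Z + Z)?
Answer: -50611/8435 - 3*I*sqrt(38) ≈ -6.0001 - 18.493*I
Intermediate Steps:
f(a, Z) = 6 + sqrt(2)*sqrt(Z) (f(a, Z) = 6 + sqrt(Z + Z) = 6 + sqrt(2*Z) = 6 + sqrt(2)*sqrt(Z))
s = -1/8435 (s = 1/(-8435) = -1/8435 ≈ -0.00011855)
s - f(29 - 1*10, -171) = -1/8435 - (6 + sqrt(2)*sqrt(-171)) = -1/8435 - (6 + sqrt(2)*(3*I*sqrt(19))) = -1/8435 - (6 + 3*I*sqrt(38)) = -1/8435 + (-6 - 3*I*sqrt(38)) = -50611/8435 - 3*I*sqrt(38)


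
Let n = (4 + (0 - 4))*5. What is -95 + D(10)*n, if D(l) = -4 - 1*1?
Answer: -95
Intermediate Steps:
D(l) = -5 (D(l) = -4 - 1 = -5)
n = 0 (n = (4 - 4)*5 = 0*5 = 0)
-95 + D(10)*n = -95 - 5*0 = -95 + 0 = -95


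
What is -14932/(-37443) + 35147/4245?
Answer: 459798487/52981845 ≈ 8.6784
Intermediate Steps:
-14932/(-37443) + 35147/4245 = -14932*(-1/37443) + 35147*(1/4245) = 14932/37443 + 35147/4245 = 459798487/52981845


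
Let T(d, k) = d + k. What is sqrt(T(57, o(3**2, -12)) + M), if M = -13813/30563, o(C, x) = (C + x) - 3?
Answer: 10*sqrt(472167787)/30563 ≈ 7.1097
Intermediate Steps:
o(C, x) = -3 + C + x
M = -13813/30563 (M = -13813*1/30563 = -13813/30563 ≈ -0.45195)
sqrt(T(57, o(3**2, -12)) + M) = sqrt((57 + (-3 + 3**2 - 12)) - 13813/30563) = sqrt((57 + (-3 + 9 - 12)) - 13813/30563) = sqrt((57 - 6) - 13813/30563) = sqrt(51 - 13813/30563) = sqrt(1544900/30563) = 10*sqrt(472167787)/30563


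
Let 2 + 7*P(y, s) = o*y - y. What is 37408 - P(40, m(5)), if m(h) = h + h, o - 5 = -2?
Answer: 261778/7 ≈ 37397.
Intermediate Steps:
o = 3 (o = 5 - 2 = 3)
m(h) = 2*h
P(y, s) = -2/7 + 2*y/7 (P(y, s) = -2/7 + (3*y - y)/7 = -2/7 + (2*y)/7 = -2/7 + 2*y/7)
37408 - P(40, m(5)) = 37408 - (-2/7 + (2/7)*40) = 37408 - (-2/7 + 80/7) = 37408 - 1*78/7 = 37408 - 78/7 = 261778/7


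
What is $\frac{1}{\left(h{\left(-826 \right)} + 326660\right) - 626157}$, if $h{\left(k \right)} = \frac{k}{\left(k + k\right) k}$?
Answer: $- \frac{1652}{494769045} \approx -3.3389 \cdot 10^{-6}$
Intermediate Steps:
$h{\left(k \right)} = \frac{1}{2 k}$ ($h{\left(k \right)} = \frac{k}{2 k k} = \frac{k}{2 k^{2}} = k \frac{1}{2 k^{2}} = \frac{1}{2 k}$)
$\frac{1}{\left(h{\left(-826 \right)} + 326660\right) - 626157} = \frac{1}{\left(\frac{1}{2 \left(-826\right)} + 326660\right) - 626157} = \frac{1}{\left(\frac{1}{2} \left(- \frac{1}{826}\right) + 326660\right) - 626157} = \frac{1}{\left(- \frac{1}{1652} + 326660\right) - 626157} = \frac{1}{\frac{539642319}{1652} - 626157} = \frac{1}{- \frac{494769045}{1652}} = - \frac{1652}{494769045}$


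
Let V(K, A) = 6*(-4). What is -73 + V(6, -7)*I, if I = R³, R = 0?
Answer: -73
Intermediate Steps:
V(K, A) = -24
I = 0 (I = 0³ = 0)
-73 + V(6, -7)*I = -73 - 24*0 = -73 + 0 = -73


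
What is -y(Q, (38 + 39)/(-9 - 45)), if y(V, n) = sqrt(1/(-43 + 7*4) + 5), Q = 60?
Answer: -sqrt(1110)/15 ≈ -2.2211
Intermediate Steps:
y(V, n) = sqrt(1110)/15 (y(V, n) = sqrt(1/(-43 + 28) + 5) = sqrt(1/(-15) + 5) = sqrt(-1/15 + 5) = sqrt(74/15) = sqrt(1110)/15)
-y(Q, (38 + 39)/(-9 - 45)) = -sqrt(1110)/15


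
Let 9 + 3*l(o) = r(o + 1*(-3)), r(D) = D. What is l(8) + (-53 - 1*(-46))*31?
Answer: -655/3 ≈ -218.33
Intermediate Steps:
l(o) = -4 + o/3 (l(o) = -3 + (o + 1*(-3))/3 = -3 + (o - 3)/3 = -3 + (-3 + o)/3 = -3 + (-1 + o/3) = -4 + o/3)
l(8) + (-53 - 1*(-46))*31 = (-4 + (⅓)*8) + (-53 - 1*(-46))*31 = (-4 + 8/3) + (-53 + 46)*31 = -4/3 - 7*31 = -4/3 - 217 = -655/3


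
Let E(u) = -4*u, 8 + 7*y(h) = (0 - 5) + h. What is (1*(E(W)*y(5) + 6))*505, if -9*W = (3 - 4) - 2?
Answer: 79790/21 ≈ 3799.5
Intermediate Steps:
W = 1/3 (W = -((3 - 4) - 2)/9 = -(-1 - 2)/9 = -1/9*(-3) = 1/3 ≈ 0.33333)
y(h) = -13/7 + h/7 (y(h) = -8/7 + ((0 - 5) + h)/7 = -8/7 + (-5 + h)/7 = -8/7 + (-5/7 + h/7) = -13/7 + h/7)
(1*(E(W)*y(5) + 6))*505 = (1*((-4*1/3)*(-13/7 + (1/7)*5) + 6))*505 = (1*(-4*(-13/7 + 5/7)/3 + 6))*505 = (1*(-4/3*(-8/7) + 6))*505 = (1*(32/21 + 6))*505 = (1*(158/21))*505 = (158/21)*505 = 79790/21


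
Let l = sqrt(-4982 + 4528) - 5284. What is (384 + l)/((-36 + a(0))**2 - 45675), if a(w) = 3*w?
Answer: 4900/44379 - I*sqrt(454)/44379 ≈ 0.11041 - 0.00048012*I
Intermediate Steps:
l = -5284 + I*sqrt(454) (l = sqrt(-454) - 5284 = I*sqrt(454) - 5284 = -5284 + I*sqrt(454) ≈ -5284.0 + 21.307*I)
(384 + l)/((-36 + a(0))**2 - 45675) = (384 + (-5284 + I*sqrt(454)))/((-36 + 3*0)**2 - 45675) = (-4900 + I*sqrt(454))/((-36 + 0)**2 - 45675) = (-4900 + I*sqrt(454))/((-36)**2 - 45675) = (-4900 + I*sqrt(454))/(1296 - 45675) = (-4900 + I*sqrt(454))/(-44379) = (-4900 + I*sqrt(454))*(-1/44379) = 4900/44379 - I*sqrt(454)/44379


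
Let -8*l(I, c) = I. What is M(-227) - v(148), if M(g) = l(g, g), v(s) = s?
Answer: -957/8 ≈ -119.63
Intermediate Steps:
l(I, c) = -I/8
M(g) = -g/8
M(-227) - v(148) = -1/8*(-227) - 1*148 = 227/8 - 148 = -957/8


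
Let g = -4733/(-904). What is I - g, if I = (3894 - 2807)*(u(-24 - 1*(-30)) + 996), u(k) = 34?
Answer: 1012122707/904 ≈ 1.1196e+6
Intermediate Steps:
g = 4733/904 (g = -4733*(-1/904) = 4733/904 ≈ 5.2356)
I = 1119610 (I = (3894 - 2807)*(34 + 996) = 1087*1030 = 1119610)
I - g = 1119610 - 1*4733/904 = 1119610 - 4733/904 = 1012122707/904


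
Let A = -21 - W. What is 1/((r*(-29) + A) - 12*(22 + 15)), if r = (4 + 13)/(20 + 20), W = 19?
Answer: -40/19853 ≈ -0.0020148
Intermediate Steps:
A = -40 (A = -21 - 1*19 = -21 - 19 = -40)
r = 17/40 ≈ 0.42500
1/((r*(-29) + A) - 12*(22 + 15)) = 1/(((17/40)*(-29) - 40) - 12*(22 + 15)) = 1/((-493/40 - 40) - 12*37) = 1/(-2093/40 - 444) = 1/(-19853/40) = -40/19853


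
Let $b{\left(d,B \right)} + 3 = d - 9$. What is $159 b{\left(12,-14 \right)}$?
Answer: $0$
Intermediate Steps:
$b{\left(d,B \right)} = -12 + d$ ($b{\left(d,B \right)} = -3 + \left(d - 9\right) = -3 + \left(-9 + d\right) = -12 + d$)
$159 b{\left(12,-14 \right)} = 159 \left(-12 + 12\right) = 159 \cdot 0 = 0$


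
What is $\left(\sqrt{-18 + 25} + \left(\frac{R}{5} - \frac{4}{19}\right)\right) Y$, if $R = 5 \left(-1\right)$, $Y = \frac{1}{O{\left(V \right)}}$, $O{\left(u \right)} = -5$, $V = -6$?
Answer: $\frac{23}{95} - \frac{\sqrt{7}}{5} \approx -0.28705$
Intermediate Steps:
$Y = - \frac{1}{5}$ ($Y = \frac{1}{-5} = - \frac{1}{5} \approx -0.2$)
$R = -5$
$\left(\sqrt{-18 + 25} + \left(\frac{R}{5} - \frac{4}{19}\right)\right) Y = \left(\sqrt{-18 + 25} - \left(1 + \frac{4}{19}\right)\right) \left(- \frac{1}{5}\right) = \left(\sqrt{7} - \frac{23}{19}\right) \left(- \frac{1}{5}\right) = \left(- \frac{23}{19} + \sqrt{7}\right) \left(- \frac{1}{5}\right) = \frac{23}{95} - \frac{\sqrt{7}}{5}$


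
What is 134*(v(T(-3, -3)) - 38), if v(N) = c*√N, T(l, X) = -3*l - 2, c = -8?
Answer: -5092 - 1072*√7 ≈ -7928.2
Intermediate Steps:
T(l, X) = -2 - 3*l
v(N) = -8*√N
134*(v(T(-3, -3)) - 38) = 134*(-8*√(-2 - 3*(-3)) - 38) = 134*(-8*√(-2 + 9) - 38) = 134*(-8*√7 - 38) = 134*(-38 - 8*√7) = -5092 - 1072*√7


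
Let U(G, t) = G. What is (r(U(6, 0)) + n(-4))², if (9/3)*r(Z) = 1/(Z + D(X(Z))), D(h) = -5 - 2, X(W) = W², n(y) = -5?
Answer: 256/9 ≈ 28.444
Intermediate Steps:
D(h) = -7
r(Z) = 1/(3*(-7 + Z)) (r(Z) = 1/(3*(Z - 7)) = 1/(3*(-7 + Z)))
(r(U(6, 0)) + n(-4))² = (1/(3*(-7 + 6)) - 5)² = ((⅓)/(-1) - 5)² = ((⅓)*(-1) - 5)² = (-⅓ - 5)² = (-16/3)² = 256/9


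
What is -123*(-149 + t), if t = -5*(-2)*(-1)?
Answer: 19557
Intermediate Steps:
t = -10 (t = 10*(-1) = -10)
-123*(-149 + t) = -123*(-149 - 10) = -123*(-159) = 19557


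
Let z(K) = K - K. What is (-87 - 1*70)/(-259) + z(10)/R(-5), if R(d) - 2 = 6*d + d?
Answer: 157/259 ≈ 0.60618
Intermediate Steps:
z(K) = 0
R(d) = 2 + 7*d (R(d) = 2 + (6*d + d) = 2 + 7*d)
(-87 - 1*70)/(-259) + z(10)/R(-5) = (-87 - 1*70)/(-259) + 0/(2 + 7*(-5)) = (-87 - 70)*(-1/259) + 0/(2 - 35) = -157*(-1/259) + 0/(-33) = 157/259 + 0*(-1/33) = 157/259 + 0 = 157/259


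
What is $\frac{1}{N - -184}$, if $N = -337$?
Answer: $- \frac{1}{153} \approx -0.0065359$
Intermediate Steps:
$\frac{1}{N - -184} = \frac{1}{-337 - -184} = \frac{1}{-337 + 184} = \frac{1}{-153} = - \frac{1}{153}$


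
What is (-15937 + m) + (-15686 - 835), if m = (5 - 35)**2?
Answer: -31558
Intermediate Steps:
m = 900 (m = (-30)**2 = 900)
(-15937 + m) + (-15686 - 835) = (-15937 + 900) + (-15686 - 835) = -15037 - 16521 = -31558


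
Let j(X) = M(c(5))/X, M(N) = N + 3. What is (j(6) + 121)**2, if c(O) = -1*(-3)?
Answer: 14884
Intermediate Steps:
c(O) = 3
M(N) = 3 + N
j(X) = 6/X (j(X) = (3 + 3)/X = 6/X)
(j(6) + 121)**2 = (6/6 + 121)**2 = (6*(1/6) + 121)**2 = (1 + 121)**2 = 122**2 = 14884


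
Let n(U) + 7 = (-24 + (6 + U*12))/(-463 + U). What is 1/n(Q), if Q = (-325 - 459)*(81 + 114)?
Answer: 153343/761177 ≈ 0.20146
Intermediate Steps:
Q = -152880 (Q = -784*195 = -152880)
n(U) = -7 + (-18 + 12*U)/(-463 + U) (n(U) = -7 + (-24 + (6 + U*12))/(-463 + U) = -7 + (-24 + (6 + 12*U))/(-463 + U) = -7 + (-18 + 12*U)/(-463 + U))
1/n(Q) = 1/((3223 + 5*(-152880))/(-463 - 152880)) = 1/((3223 - 764400)/(-153343)) = 1/(-1/153343*(-761177)) = 1/(761177/153343) = 153343/761177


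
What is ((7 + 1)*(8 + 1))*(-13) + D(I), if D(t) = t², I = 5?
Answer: -911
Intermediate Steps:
((7 + 1)*(8 + 1))*(-13) + D(I) = ((7 + 1)*(8 + 1))*(-13) + 5² = (8*9)*(-13) + 25 = 72*(-13) + 25 = -936 + 25 = -911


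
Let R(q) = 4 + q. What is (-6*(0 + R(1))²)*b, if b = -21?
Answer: 3150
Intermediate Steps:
(-6*(0 + R(1))²)*b = -6*(0 + (4 + 1))²*(-21) = -6*(0 + 5)²*(-21) = -6*5²*(-21) = -6*25*(-21) = -150*(-21) = 3150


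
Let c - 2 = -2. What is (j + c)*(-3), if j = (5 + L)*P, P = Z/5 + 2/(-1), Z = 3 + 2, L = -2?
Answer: 9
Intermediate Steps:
c = 0 (c = 2 - 2 = 0)
Z = 5
P = -1 (P = 5/5 + 2/(-1) = 5*(⅕) + 2*(-1) = 1 - 2 = -1)
j = -3 (j = (5 - 2)*(-1) = 3*(-1) = -3)
(j + c)*(-3) = (-3 + 0)*(-3) = -3*(-3) = 9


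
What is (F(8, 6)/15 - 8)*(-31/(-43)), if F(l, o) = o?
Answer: -1178/215 ≈ -5.4791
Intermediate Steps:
(F(8, 6)/15 - 8)*(-31/(-43)) = (6/15 - 8)*(-31/(-43)) = (6*(1/15) - 8)*(-31*(-1/43)) = (⅖ - 8)*(31/43) = -38/5*31/43 = -1178/215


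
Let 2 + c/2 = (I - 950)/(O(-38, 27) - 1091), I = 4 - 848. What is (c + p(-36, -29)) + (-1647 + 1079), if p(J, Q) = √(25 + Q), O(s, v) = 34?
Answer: -601016/1057 + 2*I ≈ -568.61 + 2.0*I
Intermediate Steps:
I = -844
c = -640/1057 (c = -4 + 2*((-844 - 950)/(34 - 1091)) = -4 + 2*(-1794/(-1057)) = -4 + 2*(-1794*(-1/1057)) = -4 + 2*(1794/1057) = -4 + 3588/1057 = -640/1057 ≈ -0.60549)
(c + p(-36, -29)) + (-1647 + 1079) = (-640/1057 + √(25 - 29)) + (-1647 + 1079) = (-640/1057 + √(-4)) - 568 = (-640/1057 + 2*I) - 568 = -601016/1057 + 2*I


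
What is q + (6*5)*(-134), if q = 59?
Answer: -3961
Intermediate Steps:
q + (6*5)*(-134) = 59 + (6*5)*(-134) = 59 + 30*(-134) = 59 - 4020 = -3961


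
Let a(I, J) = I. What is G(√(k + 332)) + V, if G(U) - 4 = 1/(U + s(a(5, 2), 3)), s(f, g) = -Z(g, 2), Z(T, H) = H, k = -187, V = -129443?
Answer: -18250897/141 + √145/141 ≈ -1.2944e+5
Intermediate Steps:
s(f, g) = -2 (s(f, g) = -1*2 = -2)
G(U) = 4 + 1/(-2 + U) (G(U) = 4 + 1/(U - 2) = 4 + 1/(-2 + U))
G(√(k + 332)) + V = (-7 + 4*√(-187 + 332))/(-2 + √(-187 + 332)) - 129443 = (-7 + 4*√145)/(-2 + √145) - 129443 = -129443 + (-7 + 4*√145)/(-2 + √145)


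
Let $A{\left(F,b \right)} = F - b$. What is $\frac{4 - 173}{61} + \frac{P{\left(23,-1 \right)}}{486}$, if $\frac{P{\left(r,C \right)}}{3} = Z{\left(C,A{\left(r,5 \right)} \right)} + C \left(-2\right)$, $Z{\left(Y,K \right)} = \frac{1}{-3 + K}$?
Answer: $- \frac{408779}{148230} \approx -2.7577$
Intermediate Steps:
$P{\left(r,C \right)} = - 6 C + \frac{3}{-8 + r}$ ($P{\left(r,C \right)} = 3 \left(\frac{1}{-3 + \left(r - 5\right)} + C \left(-2\right)\right) = 3 \left(\frac{1}{-3 + \left(r - 5\right)} - 2 C\right) = 3 \left(\frac{1}{-3 + \left(-5 + r\right)} - 2 C\right) = 3 \left(\frac{1}{-8 + r} - 2 C\right) = - 6 C + \frac{3}{-8 + r}$)
$\frac{4 - 173}{61} + \frac{P{\left(23,-1 \right)}}{486} = \frac{4 - 173}{61} + \frac{3 \frac{1}{-8 + 23} \left(1 - - 2 \left(-8 + 23\right)\right)}{486} = \left(4 - 173\right) \frac{1}{61} + \frac{3 \left(1 - \left(-2\right) 15\right)}{15} \cdot \frac{1}{486} = \left(-169\right) \frac{1}{61} + 3 \cdot \frac{1}{15} \left(1 + 30\right) \frac{1}{486} = - \frac{169}{61} + 3 \cdot \frac{1}{15} \cdot 31 \cdot \frac{1}{486} = - \frac{169}{61} + \frac{31}{5} \cdot \frac{1}{486} = - \frac{169}{61} + \frac{31}{2430} = - \frac{408779}{148230}$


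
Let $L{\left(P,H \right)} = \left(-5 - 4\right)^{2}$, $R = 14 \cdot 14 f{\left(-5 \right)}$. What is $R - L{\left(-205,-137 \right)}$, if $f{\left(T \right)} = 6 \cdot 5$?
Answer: $5799$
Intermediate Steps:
$f{\left(T \right)} = 30$
$R = 5880$ ($R = 14 \cdot 14 \cdot 30 = 196 \cdot 30 = 5880$)
$L{\left(P,H \right)} = 81$ ($L{\left(P,H \right)} = \left(-9\right)^{2} = 81$)
$R - L{\left(-205,-137 \right)} = 5880 - 81 = 5799$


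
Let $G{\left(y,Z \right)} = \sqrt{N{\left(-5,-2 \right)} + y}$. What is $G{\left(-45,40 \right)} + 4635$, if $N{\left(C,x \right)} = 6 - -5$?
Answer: $4635 + i \sqrt{34} \approx 4635.0 + 5.831 i$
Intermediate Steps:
$N{\left(C,x \right)} = 11$ ($N{\left(C,x \right)} = 6 + 5 = 11$)
$G{\left(y,Z \right)} = \sqrt{11 + y}$
$G{\left(-45,40 \right)} + 4635 = \sqrt{11 - 45} + 4635 = \sqrt{-34} + 4635 = i \sqrt{34} + 4635 = 4635 + i \sqrt{34}$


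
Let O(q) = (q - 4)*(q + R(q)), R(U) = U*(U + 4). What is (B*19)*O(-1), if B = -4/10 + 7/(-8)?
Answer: -969/2 ≈ -484.50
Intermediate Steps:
R(U) = U*(4 + U)
B = -51/40 (B = -4*1/10 + 7*(-1/8) = -2/5 - 7/8 = -51/40 ≈ -1.2750)
O(q) = (-4 + q)*(q + q*(4 + q)) (O(q) = (q - 4)*(q + q*(4 + q)) = (-4 + q)*(q + q*(4 + q)))
(B*19)*O(-1) = (-51/40*19)*(-(-20 - 1 + (-1)**2)) = -(-969)*(-20 - 1 + 1)/40 = -(-969)*(-20)/40 = -969/40*20 = -969/2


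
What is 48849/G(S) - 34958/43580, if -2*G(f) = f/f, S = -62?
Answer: -2128856899/21790 ≈ -97699.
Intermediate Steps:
G(f) = -½ (G(f) = -f/(2*f) = -½*1 = -½)
48849/G(S) - 34958/43580 = 48849/(-½) - 34958/43580 = 48849*(-2) - 34958*1/43580 = -97698 - 17479/21790 = -2128856899/21790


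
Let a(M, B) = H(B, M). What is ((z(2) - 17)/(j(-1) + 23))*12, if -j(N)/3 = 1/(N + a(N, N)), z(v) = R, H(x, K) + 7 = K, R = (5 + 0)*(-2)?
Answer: -486/35 ≈ -13.886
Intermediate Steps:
R = -10 (R = 5*(-2) = -10)
H(x, K) = -7 + K
a(M, B) = -7 + M
z(v) = -10
j(N) = -3/(-7 + 2*N) (j(N) = -3/(N + (-7 + N)) = -3/(-7 + 2*N))
((z(2) - 17)/(j(-1) + 23))*12 = ((-10 - 17)/(-3/(-7 + 2*(-1)) + 23))*12 = -27/(-3/(-7 - 2) + 23)*12 = -27/(-3/(-9) + 23)*12 = -27/(-3*(-⅑) + 23)*12 = -27/(⅓ + 23)*12 = -27/70/3*12 = -27*3/70*12 = -81/70*12 = -486/35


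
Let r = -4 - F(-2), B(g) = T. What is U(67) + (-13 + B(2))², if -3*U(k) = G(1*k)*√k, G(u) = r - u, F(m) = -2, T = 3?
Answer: 100 + 23*√67 ≈ 288.26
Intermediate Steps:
B(g) = 3
r = -2 (r = -4 - 1*(-2) = -4 + 2 = -2)
G(u) = -2 - u
U(k) = -√k*(-2 - k)/3 (U(k) = -(-2 - k)*√k/3 = -√k*(-2 - k)/3)
U(67) + (-13 + B(2))² = √67*(2 + 67)/3 + (-13 + 3)² = (⅓)*√67*69 + (-10)² = 23*√67 + 100 = 100 + 23*√67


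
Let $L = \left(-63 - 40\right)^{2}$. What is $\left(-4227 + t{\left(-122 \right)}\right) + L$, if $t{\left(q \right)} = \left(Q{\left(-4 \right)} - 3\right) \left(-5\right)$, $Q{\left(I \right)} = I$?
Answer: $6417$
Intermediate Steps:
$L = 10609$ ($L = \left(-103\right)^{2} = 10609$)
$t{\left(q \right)} = 35$ ($t{\left(q \right)} = \left(-4 - 3\right) \left(-5\right) = \left(-7\right) \left(-5\right) = 35$)
$\left(-4227 + t{\left(-122 \right)}\right) + L = \left(-4227 + 35\right) + 10609 = -4192 + 10609 = 6417$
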